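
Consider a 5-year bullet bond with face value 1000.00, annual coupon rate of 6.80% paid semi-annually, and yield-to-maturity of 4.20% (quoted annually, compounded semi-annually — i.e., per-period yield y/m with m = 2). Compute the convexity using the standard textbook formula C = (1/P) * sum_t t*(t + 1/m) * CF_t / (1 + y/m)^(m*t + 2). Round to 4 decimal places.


Coupon per period c = face * coupon_rate / m = 34.000000
Periods per year m = 2; per-period yield y/m = 0.021000
Number of cashflows N = 10
Cashflows (t years, CF_t, discount factor 1/(1+y/m)^(m*t), PV):
  t = 0.5000: CF_t = 34.000000, DF = 0.979432, PV = 33.300686
  t = 1.0000: CF_t = 34.000000, DF = 0.959287, PV = 32.615755
  t = 1.5000: CF_t = 34.000000, DF = 0.939556, PV = 31.944912
  t = 2.0000: CF_t = 34.000000, DF = 0.920231, PV = 31.287866
  t = 2.5000: CF_t = 34.000000, DF = 0.901304, PV = 30.644335
  t = 3.0000: CF_t = 34.000000, DF = 0.882766, PV = 30.014041
  t = 3.5000: CF_t = 34.000000, DF = 0.864609, PV = 29.396710
  t = 4.0000: CF_t = 34.000000, DF = 0.846826, PV = 28.792076
  t = 4.5000: CF_t = 34.000000, DF = 0.829408, PV = 28.199879
  t = 5.0000: CF_t = 1034.000000, DF = 0.812349, PV = 839.968729
Price P = sum_t PV_t = 1116.164987
Convexity numerator sum_t t*(t + 1/m) * CF_t / (1+y/m)^(m*t + 2):
  t = 0.5000: term = 15.972456
  t = 1.0000: term = 46.931800
  t = 1.5000: term = 91.933006
  t = 2.0000: term = 150.070203
  t = 2.5000: term = 220.475322
  t = 3.0000: term = 302.316798
  t = 3.5000: term = 394.798300
  t = 4.0000: term = 497.157507
  t = 4.5000: term = 608.664920
  t = 5.0000: term = 22158.702541
Convexity = (1/P) * sum = 24487.022852 / 1116.164987 = 21.938533

Answer: Convexity = 21.9385


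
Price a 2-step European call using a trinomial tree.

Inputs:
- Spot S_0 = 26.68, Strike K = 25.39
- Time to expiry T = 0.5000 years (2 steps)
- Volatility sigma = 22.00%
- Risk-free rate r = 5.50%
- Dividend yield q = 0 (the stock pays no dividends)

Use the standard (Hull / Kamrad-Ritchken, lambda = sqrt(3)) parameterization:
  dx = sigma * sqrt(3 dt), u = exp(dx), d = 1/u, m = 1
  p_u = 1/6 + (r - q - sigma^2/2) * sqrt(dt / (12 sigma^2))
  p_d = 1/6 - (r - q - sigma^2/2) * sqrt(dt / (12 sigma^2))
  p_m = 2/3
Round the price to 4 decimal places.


dt = T/N = 0.250000; dx = sigma*sqrt(3*dt) = 0.190526
u = exp(dx) = 1.209885; d = 1/u = 0.826525
p_u = 0.186874, p_m = 0.666667, p_d = 0.146459
Discount per step: exp(-r*dt) = 0.986344
Stock lattice S(k, j) with j the centered position index:
  k=0: S(0,+0) = 26.6800
  k=1: S(1,-1) = 22.0517; S(1,+0) = 26.6800; S(1,+1) = 32.2797
  k=2: S(2,-2) = 18.2263; S(2,-1) = 22.0517; S(2,+0) = 26.6800; S(2,+1) = 32.2797; S(2,+2) = 39.0548
Terminal payoffs V(N, j) = max(S_T - K, 0):
  V(2,-2) = 0.000000; V(2,-1) = 0.000000; V(2,+0) = 1.290000; V(2,+1) = 6.889741; V(2,+2) = 13.664785
Backward induction: V(k, j) = exp(-r*dt) * [p_u * V(k+1, j+1) + p_m * V(k+1, j) + p_d * V(k+1, j-1)]
  V(1,-1) = exp(-r*dt) * [p_u*1.290000 + p_m*0.000000 + p_d*0.000000] = 0.237775
  V(1,+0) = exp(-r*dt) * [p_u*6.889741 + p_m*1.290000 + p_d*0.000000] = 2.118187
  V(1,+1) = exp(-r*dt) * [p_u*13.664785 + p_m*6.889741 + p_d*1.290000] = 7.235510
  V(0,+0) = exp(-r*dt) * [p_u*7.235510 + p_m*2.118187 + p_d*0.237775] = 2.760853

Answer: Price = V(0,0) = 2.7609


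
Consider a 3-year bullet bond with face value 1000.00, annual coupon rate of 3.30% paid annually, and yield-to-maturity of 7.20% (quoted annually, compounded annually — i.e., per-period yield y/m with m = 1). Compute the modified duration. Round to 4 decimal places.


Answer: Modified duration = 2.7047

Derivation:
Coupon per period c = face * coupon_rate / m = 33.000000
Periods per year m = 1; per-period yield y/m = 0.072000
Number of cashflows N = 3
Cashflows (t years, CF_t, discount factor 1/(1+y/m)^(m*t), PV):
  t = 1.0000: CF_t = 33.000000, DF = 0.932836, PV = 30.783582
  t = 2.0000: CF_t = 33.000000, DF = 0.870183, PV = 28.716028
  t = 3.0000: CF_t = 1033.000000, DF = 0.811738, PV = 838.524904
Price P = sum_t PV_t = 898.024514
First compute Macaulay numerator sum_t t * PV_t:
  t * PV_t at t = 1.0000: 30.783582
  t * PV_t at t = 2.0000: 57.432056
  t * PV_t at t = 3.0000: 2515.574711
Macaulay duration D = 2603.790349 / 898.024514 = 2.899465
Modified duration = D / (1 + y/m) = 2.899465 / (1 + 0.072000) = 2.704725


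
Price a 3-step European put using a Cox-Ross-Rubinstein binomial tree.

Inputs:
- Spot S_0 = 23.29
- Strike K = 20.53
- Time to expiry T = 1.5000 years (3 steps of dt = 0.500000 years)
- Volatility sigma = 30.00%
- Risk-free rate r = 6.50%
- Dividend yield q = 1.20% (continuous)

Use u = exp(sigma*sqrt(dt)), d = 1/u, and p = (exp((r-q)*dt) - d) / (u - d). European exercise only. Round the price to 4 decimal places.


Answer: Price = V(0,0) = 1.4394

Derivation:
dt = T/N = 0.500000
u = exp(sigma*sqrt(dt)) = 1.236311; d = 1/u = 0.808858
p = (exp((r-q)*dt) - d) / (u - d) = 0.509989
Discount per step: exp(-r*dt) = 0.968022
Stock lattice S(k, i) with i counting down-moves:
  k=0: S(0,0) = 23.2900
  k=1: S(1,0) = 28.7937; S(1,1) = 18.8383
  k=2: S(2,0) = 35.5980; S(2,1) = 23.2900; S(2,2) = 15.2375
  k=3: S(3,0) = 44.0101; S(3,1) = 28.7937; S(3,2) = 18.8383; S(3,3) = 12.3250
Terminal payoffs V(N, i) = max(K - S_T, 0):
  V(3,0) = 0.000000; V(3,1) = 0.000000; V(3,2) = 1.691700; V(3,3) = 8.205021
Backward induction: V(k, i) = exp(-r*dt) * [p * V(k+1, i) + (1-p) * V(k+1, i+1)].
  V(2,0) = exp(-r*dt) * [p*0.000000 + (1-p)*0.000000] = 0.000000
  V(2,1) = exp(-r*dt) * [p*0.000000 + (1-p)*1.691700] = 0.802444
  V(2,2) = exp(-r*dt) * [p*1.691700 + (1-p)*8.205021] = 4.727144
  V(1,0) = exp(-r*dt) * [p*0.000000 + (1-p)*0.802444] = 0.380633
  V(1,1) = exp(-r*dt) * [p*0.802444 + (1-p)*4.727144] = 2.638433
  V(0,0) = exp(-r*dt) * [p*0.380633 + (1-p)*2.638433] = 1.439430


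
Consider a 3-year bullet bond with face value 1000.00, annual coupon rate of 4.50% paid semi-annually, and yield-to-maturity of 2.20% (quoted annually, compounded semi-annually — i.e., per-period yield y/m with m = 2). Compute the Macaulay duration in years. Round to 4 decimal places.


Coupon per period c = face * coupon_rate / m = 22.500000
Periods per year m = 2; per-period yield y/m = 0.011000
Number of cashflows N = 6
Cashflows (t years, CF_t, discount factor 1/(1+y/m)^(m*t), PV):
  t = 0.5000: CF_t = 22.500000, DF = 0.989120, PV = 22.255193
  t = 1.0000: CF_t = 22.500000, DF = 0.978358, PV = 22.013049
  t = 1.5000: CF_t = 22.500000, DF = 0.967713, PV = 21.773540
  t = 2.0000: CF_t = 22.500000, DF = 0.957184, PV = 21.536637
  t = 2.5000: CF_t = 22.500000, DF = 0.946769, PV = 21.302312
  t = 3.0000: CF_t = 1022.500000, DF = 0.936468, PV = 957.538805
Price P = sum_t PV_t = 1066.419537
Macaulay numerator sum_t t * PV_t:
  t * PV_t at t = 0.5000: 11.127596
  t * PV_t at t = 1.0000: 22.013049
  t * PV_t at t = 1.5000: 32.660311
  t * PV_t at t = 2.0000: 43.073275
  t * PV_t at t = 2.5000: 53.255780
  t * PV_t at t = 3.0000: 2872.616415
Macaulay duration D = (sum_t t * PV_t) / P = 3034.746426 / 1066.419537 = 2.845734

Answer: Macaulay duration = 2.8457 years


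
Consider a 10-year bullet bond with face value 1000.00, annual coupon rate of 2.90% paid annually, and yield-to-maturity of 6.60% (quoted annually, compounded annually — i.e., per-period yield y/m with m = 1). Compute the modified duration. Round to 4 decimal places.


Coupon per period c = face * coupon_rate / m = 29.000000
Periods per year m = 1; per-period yield y/m = 0.066000
Number of cashflows N = 10
Cashflows (t years, CF_t, discount factor 1/(1+y/m)^(m*t), PV):
  t = 1.0000: CF_t = 29.000000, DF = 0.938086, PV = 27.204503
  t = 2.0000: CF_t = 29.000000, DF = 0.880006, PV = 25.520171
  t = 3.0000: CF_t = 29.000000, DF = 0.825521, PV = 23.940123
  t = 4.0000: CF_t = 29.000000, DF = 0.774410, PV = 22.457902
  t = 5.0000: CF_t = 29.000000, DF = 0.726464, PV = 21.067450
  t = 6.0000: CF_t = 29.000000, DF = 0.681486, PV = 19.763086
  t = 7.0000: CF_t = 29.000000, DF = 0.639292, PV = 18.539481
  t = 8.0000: CF_t = 29.000000, DF = 0.599711, PV = 17.391633
  t = 9.0000: CF_t = 29.000000, DF = 0.562581, PV = 16.314853
  t = 10.0000: CF_t = 1029.000000, DF = 0.527750, PV = 543.054389
Price P = sum_t PV_t = 735.253591
First compute Macaulay numerator sum_t t * PV_t:
  t * PV_t at t = 1.0000: 27.204503
  t * PV_t at t = 2.0000: 51.040343
  t * PV_t at t = 3.0000: 71.820370
  t * PV_t at t = 4.0000: 89.831607
  t * PV_t at t = 5.0000: 105.337251
  t * PV_t at t = 6.0000: 118.578519
  t * PV_t at t = 7.0000: 129.776365
  t * PV_t at t = 8.0000: 139.133063
  t * PV_t at t = 9.0000: 146.833674
  t * PV_t at t = 10.0000: 5430.543888
Macaulay duration D = 6310.099582 / 735.253591 = 8.582208
Modified duration = D / (1 + y/m) = 8.582208 / (1 + 0.066000) = 8.050852

Answer: Modified duration = 8.0509


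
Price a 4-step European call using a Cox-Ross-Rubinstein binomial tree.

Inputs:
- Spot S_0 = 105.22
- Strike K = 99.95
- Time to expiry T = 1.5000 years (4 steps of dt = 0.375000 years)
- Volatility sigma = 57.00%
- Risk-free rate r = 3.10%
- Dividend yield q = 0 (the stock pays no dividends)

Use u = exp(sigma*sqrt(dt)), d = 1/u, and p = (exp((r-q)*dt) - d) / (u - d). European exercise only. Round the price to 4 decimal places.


Answer: Price = V(0,0) = 31.7290

Derivation:
dt = T/N = 0.375000
u = exp(sigma*sqrt(dt)) = 1.417723; d = 1/u = 0.705356
p = (exp((r-q)*dt) - d) / (u - d) = 0.430026
Discount per step: exp(-r*dt) = 0.988442
Stock lattice S(k, i) with i counting down-moves:
  k=0: S(0,0) = 105.2200
  k=1: S(1,0) = 149.1728; S(1,1) = 74.2176
  k=2: S(2,0) = 211.4858; S(2,1) = 105.2200; S(2,2) = 52.3498
  k=3: S(3,0) = 299.8284; S(3,1) = 149.1728; S(3,2) = 74.2176; S(3,3) = 36.9253
  k=4: S(4,0) = 425.0737; S(4,1) = 211.4858; S(4,2) = 105.2200; S(4,3) = 52.3498; S(4,4) = 26.0455
Terminal payoffs V(N, i) = max(S_T - K, 0):
  V(4,0) = 325.123693; V(4,1) = 111.535825; V(4,2) = 5.270000; V(4,3) = 0.000000; V(4,4) = 0.000000
Backward induction: V(k, i) = exp(-r*dt) * [p * V(k+1, i) + (1-p) * V(k+1, i+1)].
  V(3,0) = exp(-r*dt) * [p*325.123693 + (1-p)*111.535825] = 201.033576
  V(3,1) = exp(-r*dt) * [p*111.535825 + (1-p)*5.270000] = 50.378039
  V(3,2) = exp(-r*dt) * [p*5.270000 + (1-p)*0.000000] = 2.240046
  V(3,3) = exp(-r*dt) * [p*0.000000 + (1-p)*0.000000] = 0.000000
  V(2,0) = exp(-r*dt) * [p*201.033576 + (1-p)*50.378039] = 113.832856
  V(2,1) = exp(-r*dt) * [p*50.378039 + (1-p)*2.240046] = 22.675509
  V(2,2) = exp(-r*dt) * [p*2.240046 + (1-p)*0.000000] = 0.952146
  V(1,0) = exp(-r*dt) * [p*113.832856 + (1-p)*22.675509] = 61.160428
  V(1,1) = exp(-r*dt) * [p*22.675509 + (1-p)*0.952146] = 10.174791
  V(0,0) = exp(-r*dt) * [p*61.160428 + (1-p)*10.174791] = 31.728955


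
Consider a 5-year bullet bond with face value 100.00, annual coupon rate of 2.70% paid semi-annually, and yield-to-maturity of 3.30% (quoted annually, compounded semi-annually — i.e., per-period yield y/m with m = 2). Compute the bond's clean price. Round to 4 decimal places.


Answer: Price = 97.2552

Derivation:
Coupon per period c = face * coupon_rate / m = 1.350000
Periods per year m = 2; per-period yield y/m = 0.016500
Number of cashflows N = 10
Cashflows (t years, CF_t, discount factor 1/(1+y/m)^(m*t), PV):
  t = 0.5000: CF_t = 1.350000, DF = 0.983768, PV = 1.328087
  t = 1.0000: CF_t = 1.350000, DF = 0.967799, PV = 1.306529
  t = 1.5000: CF_t = 1.350000, DF = 0.952090, PV = 1.285321
  t = 2.0000: CF_t = 1.350000, DF = 0.936635, PV = 1.264457
  t = 2.5000: CF_t = 1.350000, DF = 0.921432, PV = 1.243933
  t = 3.0000: CF_t = 1.350000, DF = 0.906475, PV = 1.223741
  t = 3.5000: CF_t = 1.350000, DF = 0.891761, PV = 1.203877
  t = 4.0000: CF_t = 1.350000, DF = 0.877285, PV = 1.184335
  t = 4.5000: CF_t = 1.350000, DF = 0.863045, PV = 1.165111
  t = 5.0000: CF_t = 101.350000, DF = 0.849036, PV = 86.049811
Price P = sum_t PV_t = 97.255202


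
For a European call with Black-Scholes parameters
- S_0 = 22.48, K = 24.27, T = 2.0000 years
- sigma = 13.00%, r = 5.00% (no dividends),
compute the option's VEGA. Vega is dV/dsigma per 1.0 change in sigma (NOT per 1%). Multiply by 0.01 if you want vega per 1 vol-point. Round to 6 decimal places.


d1 = 0.2191215417; d2 = 0.0352737786
phi(d1) = 0.3894788723; exp(-qT) = 1.0000000000; exp(-rT) = 0.9048374180
Vega = S * exp(-qT) * phi(d1) * sqrt(T) = 22.4800 * 1.0000000000 * 0.3894788723 * 1.4142135624 = 12.382126

Answer: Vega = 12.382126


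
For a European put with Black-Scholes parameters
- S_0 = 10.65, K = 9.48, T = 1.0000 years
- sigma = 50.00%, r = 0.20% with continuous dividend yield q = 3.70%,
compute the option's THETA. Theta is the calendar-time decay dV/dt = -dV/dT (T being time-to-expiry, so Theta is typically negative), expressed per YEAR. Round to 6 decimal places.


Answer: Theta = -1.058971

Derivation:
d1 = 0.4127511518; d2 = -0.0872488482
phi(d1) = 0.3663667897; exp(-qT) = 0.9636761353; exp(-rT) = 0.9980019987
Theta = -S*exp(-qT)*phi(d1)*sigma/(2*sqrt(T)) + r*K*exp(-rT)*N(-d2) - q*S*exp(-qT)*N(-d1)
N(-d1) = 0.3398944719; N(-d2) = 0.5347631440; sqrt(T) = 1.0000000000
Term 1 = -10.6500 * 0.9636761353 * 0.3663667897 * 0.5000 / (2 * 1.0000000000) = -0.9400194065
Term 2 = 0.0020 * 9.4800 * 0.9980019987 * 0.5347631440 = 0.0101188513
Term 3 = -0.0370 * 10.6500 * 0.9636761353 * 0.3398944719 = -0.1290703647
Theta = -0.9400194065 + (0.0101188513) + (-0.1290703647) = -1.058971


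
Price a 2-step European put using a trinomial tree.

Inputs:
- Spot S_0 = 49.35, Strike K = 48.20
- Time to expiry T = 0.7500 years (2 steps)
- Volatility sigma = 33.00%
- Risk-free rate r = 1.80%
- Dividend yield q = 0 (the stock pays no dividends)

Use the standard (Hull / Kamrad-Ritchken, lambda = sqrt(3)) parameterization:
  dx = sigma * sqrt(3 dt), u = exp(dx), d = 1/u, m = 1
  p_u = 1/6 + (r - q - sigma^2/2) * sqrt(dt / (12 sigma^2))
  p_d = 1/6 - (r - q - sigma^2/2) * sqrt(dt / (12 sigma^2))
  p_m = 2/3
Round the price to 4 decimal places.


dt = T/N = 0.375000; dx = sigma*sqrt(3*dt) = 0.350018
u = exp(dx) = 1.419093; d = 1/u = 0.704676
p_u = 0.147141, p_m = 0.666667, p_d = 0.186192
Discount per step: exp(-r*dt) = 0.993273
Stock lattice S(k, j) with j the centered position index:
  k=0: S(0,+0) = 49.3500
  k=1: S(1,-1) = 34.7757; S(1,+0) = 49.3500; S(1,+1) = 70.0322
  k=2: S(2,-2) = 24.5056; S(2,-1) = 34.7757; S(2,+0) = 49.3500; S(2,+1) = 70.0322; S(2,+2) = 99.3822
Terminal payoffs V(N, j) = max(K - S_T, 0):
  V(2,-2) = 23.694390; V(2,-1) = 13.424264; V(2,+0) = 0.000000; V(2,+1) = 0.000000; V(2,+2) = 0.000000
Backward induction: V(k, j) = exp(-r*dt) * [p_u * V(k+1, j+1) + p_m * V(k+1, j) + p_d * V(k+1, j-1)]
  V(1,-1) = exp(-r*dt) * [p_u*0.000000 + p_m*13.424264 + p_d*23.694390] = 13.271341
  V(1,+0) = exp(-r*dt) * [p_u*0.000000 + p_m*0.000000 + p_d*13.424264] = 2.482682
  V(1,+1) = exp(-r*dt) * [p_u*0.000000 + p_m*0.000000 + p_d*0.000000] = 0.000000
  V(0,+0) = exp(-r*dt) * [p_u*0.000000 + p_m*2.482682 + p_d*13.271341] = 4.098387

Answer: Price = V(0,0) = 4.0984


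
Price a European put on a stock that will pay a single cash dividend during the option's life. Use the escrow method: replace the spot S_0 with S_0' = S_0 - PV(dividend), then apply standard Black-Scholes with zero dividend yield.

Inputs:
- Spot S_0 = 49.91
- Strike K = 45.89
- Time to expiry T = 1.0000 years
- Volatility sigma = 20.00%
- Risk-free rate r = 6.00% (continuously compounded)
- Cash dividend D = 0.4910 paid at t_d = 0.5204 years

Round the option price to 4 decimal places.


Answer: Price = 1.3808

Derivation:
PV(D) = D * exp(-r * t_d) = 0.4910 * 0.96925843 = 0.47590589
S_0' = S_0 - PV(D) = 49.9100 - 0.47590589 = 49.43409411
d1 = (ln(S_0'/K) + (r + sigma^2/2)*T) / (sigma*sqrt(T)) = 0.77196561
d2 = d1 - sigma*sqrt(T) = 0.57196561
exp(-rT) = 0.94176453
N(-d1) = 0.22006740; N(-d2) = 0.28367264
P = K * exp(-rT) * N(-d2) - S_0' * N(-d1) = 45.8900 * 0.94176453 * 0.28367264 - 49.43409411 * 0.22006740 = 1.3808


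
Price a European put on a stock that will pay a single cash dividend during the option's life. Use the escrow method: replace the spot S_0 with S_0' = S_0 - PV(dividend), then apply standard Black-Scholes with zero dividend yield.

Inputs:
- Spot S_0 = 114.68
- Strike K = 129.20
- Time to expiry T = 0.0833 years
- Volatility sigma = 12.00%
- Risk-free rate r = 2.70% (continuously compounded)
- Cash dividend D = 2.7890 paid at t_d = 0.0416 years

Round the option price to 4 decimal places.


Answer: Price = 17.0156

Derivation:
PV(D) = D * exp(-r * t_d) = 2.7890 * 0.99887743 = 2.78586915
S_0' = S_0 - PV(D) = 114.6800 - 2.78586915 = 111.89413085
d1 = (ln(S_0'/K) + (r + sigma^2/2)*T) / (sigma*sqrt(T)) = -4.06996628
d2 = d1 - sigma*sqrt(T) = -4.10460037
exp(-rT) = 0.99775343
N(-d1) = 0.99997649; N(-d2) = 0.99997975
P = K * exp(-rT) * N(-d2) - S_0' * N(-d1) = 129.2000 * 0.99775343 * 0.99997975 - 111.89413085 * 0.99997649 = 17.0156


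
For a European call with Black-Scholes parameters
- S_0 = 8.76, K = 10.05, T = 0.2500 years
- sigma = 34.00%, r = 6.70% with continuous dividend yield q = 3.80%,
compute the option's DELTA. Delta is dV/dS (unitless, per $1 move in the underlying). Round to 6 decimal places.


Answer: Delta = 0.245763

Derivation:
d1 = -0.6804513503; d2 = -0.8504513503
phi(d1) = 0.3164957222; exp(-qT) = 0.9905449824; exp(-rT) = 0.9833895013
N(d1) = 0.2481093581
Delta = exp(-qT) * N(d1) = 0.9905449824 * 0.2481093581 = 0.245763


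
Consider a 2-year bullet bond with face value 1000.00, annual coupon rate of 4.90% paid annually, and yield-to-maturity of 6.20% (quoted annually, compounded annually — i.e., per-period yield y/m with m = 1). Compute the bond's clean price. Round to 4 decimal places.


Answer: Price = 976.2325

Derivation:
Coupon per period c = face * coupon_rate / m = 49.000000
Periods per year m = 1; per-period yield y/m = 0.062000
Number of cashflows N = 2
Cashflows (t years, CF_t, discount factor 1/(1+y/m)^(m*t), PV):
  t = 1.0000: CF_t = 49.000000, DF = 0.941620, PV = 46.139360
  t = 2.0000: CF_t = 1049.000000, DF = 0.886647, PV = 930.093169
Price P = sum_t PV_t = 976.232529


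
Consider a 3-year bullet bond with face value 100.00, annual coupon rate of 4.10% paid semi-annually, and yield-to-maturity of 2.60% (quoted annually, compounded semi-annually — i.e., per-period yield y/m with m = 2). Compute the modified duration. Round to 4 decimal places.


Answer: Modified duration = 2.8203

Derivation:
Coupon per period c = face * coupon_rate / m = 2.050000
Periods per year m = 2; per-period yield y/m = 0.013000
Number of cashflows N = 6
Cashflows (t years, CF_t, discount factor 1/(1+y/m)^(m*t), PV):
  t = 0.5000: CF_t = 2.050000, DF = 0.987167, PV = 2.023692
  t = 1.0000: CF_t = 2.050000, DF = 0.974498, PV = 1.997722
  t = 1.5000: CF_t = 2.050000, DF = 0.961992, PV = 1.972085
  t = 2.0000: CF_t = 2.050000, DF = 0.949647, PV = 1.946776
  t = 2.5000: CF_t = 2.050000, DF = 0.937460, PV = 1.921793
  t = 3.0000: CF_t = 102.050000, DF = 0.925429, PV = 94.440078
Price P = sum_t PV_t = 104.302146
First compute Macaulay numerator sum_t t * PV_t:
  t * PV_t at t = 0.5000: 1.011846
  t * PV_t at t = 1.0000: 1.997722
  t * PV_t at t = 1.5000: 2.958127
  t * PV_t at t = 2.0000: 3.893553
  t * PV_t at t = 2.5000: 4.804483
  t * PV_t at t = 3.0000: 283.320234
Macaulay duration D = 297.985964 / 104.302146 = 2.856950
Modified duration = D / (1 + y/m) = 2.856950 / (1 + 0.013000) = 2.820286


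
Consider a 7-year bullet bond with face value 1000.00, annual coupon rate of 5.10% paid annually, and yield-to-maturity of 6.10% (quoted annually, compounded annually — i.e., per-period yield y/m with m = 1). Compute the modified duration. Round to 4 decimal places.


Answer: Modified duration = 5.6813

Derivation:
Coupon per period c = face * coupon_rate / m = 51.000000
Periods per year m = 1; per-period yield y/m = 0.061000
Number of cashflows N = 7
Cashflows (t years, CF_t, discount factor 1/(1+y/m)^(m*t), PV):
  t = 1.0000: CF_t = 51.000000, DF = 0.942507, PV = 48.067861
  t = 2.0000: CF_t = 51.000000, DF = 0.888320, PV = 45.304298
  t = 3.0000: CF_t = 51.000000, DF = 0.837247, PV = 42.699621
  t = 4.0000: CF_t = 51.000000, DF = 0.789112, PV = 40.244695
  t = 5.0000: CF_t = 51.000000, DF = 0.743743, PV = 37.930910
  t = 6.0000: CF_t = 51.000000, DF = 0.700983, PV = 35.750150
  t = 7.0000: CF_t = 1051.000000, DF = 0.660682, PV = 694.376523
Price P = sum_t PV_t = 944.374058
First compute Macaulay numerator sum_t t * PV_t:
  t * PV_t at t = 1.0000: 48.067861
  t * PV_t at t = 2.0000: 90.608597
  t * PV_t at t = 3.0000: 128.098864
  t * PV_t at t = 4.0000: 160.978780
  t * PV_t at t = 5.0000: 189.654548
  t * PV_t at t = 6.0000: 214.500902
  t * PV_t at t = 7.0000: 4860.635660
Macaulay duration D = 5692.545211 / 944.374058 = 6.027850
Modified duration = D / (1 + y/m) = 6.027850 / (1 + 0.061000) = 5.681291


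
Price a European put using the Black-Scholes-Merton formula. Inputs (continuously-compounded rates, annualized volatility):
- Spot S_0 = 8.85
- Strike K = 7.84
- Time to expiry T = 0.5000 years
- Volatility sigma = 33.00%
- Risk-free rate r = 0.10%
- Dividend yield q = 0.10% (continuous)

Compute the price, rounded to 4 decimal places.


Answer: Price = 0.3715

Derivation:
d1 = (ln(S/K) + (r - q + 0.5*sigma^2) * T) / (sigma * sqrt(T)) = 0.63598309
d2 = d1 - sigma * sqrt(T) = 0.40263785
exp(-rT) = 0.99950012; exp(-qT) = 0.99950012
P = K * exp(-rT) * N(-d2) - S_0 * exp(-qT) * N(-d1)
N(-d1) = 0.26239372; N(-d2) = 0.34360733
P = 7.8400 * 0.99950012 * 0.34360733 - 8.8500 * 0.99950012 * 0.26239372 = 0.3715


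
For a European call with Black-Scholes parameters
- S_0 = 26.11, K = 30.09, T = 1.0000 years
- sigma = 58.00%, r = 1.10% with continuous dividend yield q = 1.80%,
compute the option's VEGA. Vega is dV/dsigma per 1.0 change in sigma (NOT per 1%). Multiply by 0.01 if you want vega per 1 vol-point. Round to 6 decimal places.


d1 = 0.0333198139; d2 = -0.5466801861
phi(d1) = 0.3987208870; exp(-qT) = 0.9821610324; exp(-rT) = 0.9890602788
Vega = S * exp(-qT) * phi(d1) * sqrt(T) = 26.1100 * 0.9821610324 * 0.3987208870 * 1.0000000000 = 10.224888

Answer: Vega = 10.224888


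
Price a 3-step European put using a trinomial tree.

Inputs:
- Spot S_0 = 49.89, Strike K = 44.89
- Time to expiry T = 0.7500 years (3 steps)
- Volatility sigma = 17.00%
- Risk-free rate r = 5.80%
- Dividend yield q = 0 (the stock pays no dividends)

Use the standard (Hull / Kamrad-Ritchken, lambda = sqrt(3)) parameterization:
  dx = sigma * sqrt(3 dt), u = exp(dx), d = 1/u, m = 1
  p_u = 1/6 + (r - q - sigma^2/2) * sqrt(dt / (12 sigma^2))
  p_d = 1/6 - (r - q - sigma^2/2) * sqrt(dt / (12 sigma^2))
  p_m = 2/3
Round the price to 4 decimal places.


Answer: Price = V(0,0) = 0.5965

Derivation:
dt = T/N = 0.250000; dx = sigma*sqrt(3*dt) = 0.147224
u = exp(dx) = 1.158614; d = 1/u = 0.863100
p_u = 0.203643, p_m = 0.666667, p_d = 0.129691
Discount per step: exp(-r*dt) = 0.985605
Stock lattice S(k, j) with j the centered position index:
  k=0: S(0,+0) = 49.8900
  k=1: S(1,-1) = 43.0601; S(1,+0) = 49.8900; S(1,+1) = 57.8032
  k=2: S(2,-2) = 37.1652; S(2,-1) = 43.0601; S(2,+0) = 49.8900; S(2,+1) = 57.8032; S(2,+2) = 66.9716
  k=3: S(3,-3) = 32.0773; S(3,-2) = 37.1652; S(3,-1) = 43.0601; S(3,+0) = 49.8900; S(3,+1) = 57.8032; S(3,+2) = 66.9716; S(3,+3) = 77.5943
Terminal payoffs V(N, j) = max(K - S_T, 0):
  V(3,-3) = 12.812732; V(3,-2) = 7.724833; V(3,-1) = 1.829924; V(3,+0) = 0.000000; V(3,+1) = 0.000000; V(3,+2) = 0.000000; V(3,+3) = 0.000000
Backward induction: V(k, j) = exp(-r*dt) * [p_u * V(k+1, j+1) + p_m * V(k+1, j) + p_d * V(k+1, j-1)]
  V(2,-2) = exp(-r*dt) * [p_u*1.829924 + p_m*7.724833 + p_d*12.812732] = 7.080813
  V(2,-1) = exp(-r*dt) * [p_u*0.000000 + p_m*1.829924 + p_d*7.724833] = 2.189805
  V(2,+0) = exp(-r*dt) * [p_u*0.000000 + p_m*0.000000 + p_d*1.829924] = 0.233908
  V(2,+1) = exp(-r*dt) * [p_u*0.000000 + p_m*0.000000 + p_d*0.000000] = 0.000000
  V(2,+2) = exp(-r*dt) * [p_u*0.000000 + p_m*0.000000 + p_d*0.000000] = 0.000000
  V(1,-1) = exp(-r*dt) * [p_u*0.233908 + p_m*2.189805 + p_d*7.080813] = 2.390899
  V(1,+0) = exp(-r*dt) * [p_u*0.000000 + p_m*0.233908 + p_d*2.189805] = 0.433603
  V(1,+1) = exp(-r*dt) * [p_u*0.000000 + p_m*0.000000 + p_d*0.233908] = 0.029899
  V(0,+0) = exp(-r*dt) * [p_u*0.029899 + p_m*0.433603 + p_d*2.390899] = 0.596522


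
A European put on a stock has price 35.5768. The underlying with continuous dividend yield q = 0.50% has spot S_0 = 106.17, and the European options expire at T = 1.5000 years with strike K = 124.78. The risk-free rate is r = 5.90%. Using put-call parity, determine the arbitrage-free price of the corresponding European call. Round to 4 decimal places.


Answer: Call price = 26.7420

Derivation:
Put-call parity: C - P = S_0 * exp(-qT) - K * exp(-rT).
S_0 * exp(-qT) = 106.1700 * 0.99252805 = 105.37670358
K * exp(-rT) = 124.7800 * 0.91530311 = 114.21152216
C = P + S*exp(-qT) - K*exp(-rT)
C = 35.5768 + 105.37670358 - 114.21152216 = 26.7420


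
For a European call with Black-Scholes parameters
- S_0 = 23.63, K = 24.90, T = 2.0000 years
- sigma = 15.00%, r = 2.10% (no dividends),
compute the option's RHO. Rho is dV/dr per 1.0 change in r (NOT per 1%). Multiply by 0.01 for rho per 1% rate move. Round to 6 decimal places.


d1 = 0.0572722916; d2 = -0.1548597428
phi(d1) = 0.3982885283; exp(-qT) = 1.0000000000; exp(-rT) = 0.9588697806
N(d2) = 0.4384659457
Rho = K*T*exp(-rT)*N(d2) = 24.9000 * 2.0000 * 0.9588697806 * 0.4384659457 = 20.937501

Answer: Rho = 20.937501


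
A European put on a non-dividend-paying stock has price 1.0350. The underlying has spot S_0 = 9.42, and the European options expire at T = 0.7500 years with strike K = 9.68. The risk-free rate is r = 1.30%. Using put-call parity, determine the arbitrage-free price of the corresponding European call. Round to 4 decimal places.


Answer: Call price = 0.8689

Derivation:
Put-call parity: C - P = S_0 * exp(-qT) - K * exp(-rT).
S_0 * exp(-qT) = 9.4200 * 1.00000000 = 9.42000000
K * exp(-rT) = 9.6800 * 0.99029738 = 9.58607861
C = P + S*exp(-qT) - K*exp(-rT)
C = 1.0350 + 9.42000000 - 9.58607861 = 0.8689


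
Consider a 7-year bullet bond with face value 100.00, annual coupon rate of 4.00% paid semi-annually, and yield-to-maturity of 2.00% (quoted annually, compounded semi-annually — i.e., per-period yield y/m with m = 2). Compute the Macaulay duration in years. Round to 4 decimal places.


Answer: Macaulay duration = 6.2334 years

Derivation:
Coupon per period c = face * coupon_rate / m = 2.000000
Periods per year m = 2; per-period yield y/m = 0.010000
Number of cashflows N = 14
Cashflows (t years, CF_t, discount factor 1/(1+y/m)^(m*t), PV):
  t = 0.5000: CF_t = 2.000000, DF = 0.990099, PV = 1.980198
  t = 1.0000: CF_t = 2.000000, DF = 0.980296, PV = 1.960592
  t = 1.5000: CF_t = 2.000000, DF = 0.970590, PV = 1.941180
  t = 2.0000: CF_t = 2.000000, DF = 0.960980, PV = 1.921961
  t = 2.5000: CF_t = 2.000000, DF = 0.951466, PV = 1.902931
  t = 3.0000: CF_t = 2.000000, DF = 0.942045, PV = 1.884090
  t = 3.5000: CF_t = 2.000000, DF = 0.932718, PV = 1.865436
  t = 4.0000: CF_t = 2.000000, DF = 0.923483, PV = 1.846966
  t = 4.5000: CF_t = 2.000000, DF = 0.914340, PV = 1.828680
  t = 5.0000: CF_t = 2.000000, DF = 0.905287, PV = 1.810574
  t = 5.5000: CF_t = 2.000000, DF = 0.896324, PV = 1.792647
  t = 6.0000: CF_t = 2.000000, DF = 0.887449, PV = 1.774898
  t = 6.5000: CF_t = 2.000000, DF = 0.878663, PV = 1.757325
  t = 7.0000: CF_t = 102.000000, DF = 0.869963, PV = 88.736223
Price P = sum_t PV_t = 113.003703
Macaulay numerator sum_t t * PV_t:
  t * PV_t at t = 0.5000: 0.990099
  t * PV_t at t = 1.0000: 1.960592
  t * PV_t at t = 1.5000: 2.911770
  t * PV_t at t = 2.0000: 3.843921
  t * PV_t at t = 2.5000: 4.757328
  t * PV_t at t = 3.0000: 5.652271
  t * PV_t at t = 3.5000: 6.529026
  t * PV_t at t = 4.0000: 7.387866
  t * PV_t at t = 4.5000: 8.229058
  t * PV_t at t = 5.0000: 9.052870
  t * PV_t at t = 5.5000: 9.859561
  t * PV_t at t = 6.0000: 10.649391
  t * PV_t at t = 6.5000: 11.422614
  t * PV_t at t = 7.0000: 621.153560
Macaulay duration D = (sum_t t * PV_t) / P = 704.399929 / 113.003703 = 6.233423


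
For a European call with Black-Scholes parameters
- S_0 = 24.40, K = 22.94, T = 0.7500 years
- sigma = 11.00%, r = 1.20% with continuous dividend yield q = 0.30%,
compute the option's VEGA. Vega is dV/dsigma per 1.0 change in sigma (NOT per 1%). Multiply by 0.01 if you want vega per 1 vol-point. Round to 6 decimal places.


d1 = 0.7661807639; d2 = 0.6709179695
phi(d1) = 0.2974660986; exp(-qT) = 0.9977525294; exp(-rT) = 0.9910403788
Vega = S * exp(-qT) * phi(d1) * sqrt(T) = 24.4000 * 0.9977525294 * 0.2974660986 * 0.8660254038 = 6.271635

Answer: Vega = 6.271635


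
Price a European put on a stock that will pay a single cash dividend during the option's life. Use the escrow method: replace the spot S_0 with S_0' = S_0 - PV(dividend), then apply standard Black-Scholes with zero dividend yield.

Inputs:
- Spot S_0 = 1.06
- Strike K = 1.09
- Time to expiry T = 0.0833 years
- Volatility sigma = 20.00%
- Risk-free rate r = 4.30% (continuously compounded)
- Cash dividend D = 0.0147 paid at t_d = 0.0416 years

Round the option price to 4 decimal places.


Answer: Price = 0.0501

Derivation:
PV(D) = D * exp(-r * t_d) = 0.0147 * 0.99821280 = 0.01467373
S_0' = S_0 - PV(D) = 1.0600 - 0.01467373 = 1.04532627
d1 = (ln(S_0'/K) + (r + sigma^2/2)*T) / (sigma*sqrt(T)) = -0.63407020
d2 = d1 - sigma*sqrt(T) = -0.69179368
exp(-rT) = 0.99642451
N(-d1) = 0.73698249; N(-d2) = 0.75546655
P = K * exp(-rT) * N(-d2) - S_0' * N(-d1) = 1.0900 * 0.99642451 * 0.75546655 - 1.04532627 * 0.73698249 = 0.0501


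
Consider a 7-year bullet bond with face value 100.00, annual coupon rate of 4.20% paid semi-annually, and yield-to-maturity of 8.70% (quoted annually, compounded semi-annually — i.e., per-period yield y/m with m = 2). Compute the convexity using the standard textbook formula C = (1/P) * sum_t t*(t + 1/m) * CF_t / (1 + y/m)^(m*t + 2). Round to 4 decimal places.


Coupon per period c = face * coupon_rate / m = 2.100000
Periods per year m = 2; per-period yield y/m = 0.043500
Number of cashflows N = 14
Cashflows (t years, CF_t, discount factor 1/(1+y/m)^(m*t), PV):
  t = 0.5000: CF_t = 2.100000, DF = 0.958313, PV = 2.012458
  t = 1.0000: CF_t = 2.100000, DF = 0.918365, PV = 1.928565
  t = 1.5000: CF_t = 2.100000, DF = 0.880081, PV = 1.848170
  t = 2.0000: CF_t = 2.100000, DF = 0.843393, PV = 1.771126
  t = 2.5000: CF_t = 2.100000, DF = 0.808235, PV = 1.697294
  t = 3.0000: CF_t = 2.100000, DF = 0.774543, PV = 1.626539
  t = 3.5000: CF_t = 2.100000, DF = 0.742254, PV = 1.558734
  t = 4.0000: CF_t = 2.100000, DF = 0.711312, PV = 1.493756
  t = 4.5000: CF_t = 2.100000, DF = 0.681660, PV = 1.431486
  t = 5.0000: CF_t = 2.100000, DF = 0.653244, PV = 1.371813
  t = 5.5000: CF_t = 2.100000, DF = 0.626013, PV = 1.314626
  t = 6.0000: CF_t = 2.100000, DF = 0.599916, PV = 1.259824
  t = 6.5000: CF_t = 2.100000, DF = 0.574908, PV = 1.207306
  t = 7.0000: CF_t = 102.100000, DF = 0.550942, PV = 56.251149
Price P = sum_t PV_t = 76.772847
Convexity numerator sum_t t*(t + 1/m) * CF_t / (1+y/m)^(m*t + 2):
  t = 0.5000: term = 0.924085
  t = 1.0000: term = 2.656689
  t = 1.5000: term = 5.091881
  t = 2.0000: term = 8.132697
  t = 2.5000: term = 11.690508
  t = 3.0000: term = 15.684438
  t = 3.5000: term = 20.040809
  t = 4.0000: term = 24.692625
  t = 4.5000: term = 29.579091
  t = 5.0000: term = 34.645158
  t = 5.5000: term = 39.841102
  t = 6.0000: term = 45.122126
  t = 6.5000: term = 50.447993
  t = 7.0000: term = 2712.100577
Convexity = (1/P) * sum = 3000.649779 / 76.772847 = 39.084779

Answer: Convexity = 39.0848


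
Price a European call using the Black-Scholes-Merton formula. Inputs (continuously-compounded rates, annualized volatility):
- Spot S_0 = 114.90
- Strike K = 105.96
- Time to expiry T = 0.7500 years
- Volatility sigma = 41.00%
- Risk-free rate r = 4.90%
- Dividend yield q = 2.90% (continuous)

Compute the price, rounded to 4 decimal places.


d1 = (ln(S/K) + (r - q + 0.5*sigma^2) * T) / (sigma * sqrt(T)) = 0.44790558
d2 = d1 - sigma * sqrt(T) = 0.09283516
exp(-rT) = 0.96391708; exp(-qT) = 0.97848483
C = S_0 * exp(-qT) * N(d1) - K * exp(-rT) * N(d2)
N(d1) = 0.67288933; N(d2) = 0.53698274
C = 114.9000 * 0.97848483 * 0.67288933 - 105.9600 * 0.96391708 * 0.53698274 = 20.8059

Answer: Price = 20.8059


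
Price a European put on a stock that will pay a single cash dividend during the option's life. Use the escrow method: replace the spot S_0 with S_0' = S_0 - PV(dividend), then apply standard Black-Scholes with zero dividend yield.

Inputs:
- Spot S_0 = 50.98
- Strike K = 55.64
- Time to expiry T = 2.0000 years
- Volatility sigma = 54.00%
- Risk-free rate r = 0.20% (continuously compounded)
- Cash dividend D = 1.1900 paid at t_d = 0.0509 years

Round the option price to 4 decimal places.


Answer: Price = 18.6053

Derivation:
PV(D) = D * exp(-r * t_d) = 1.1900 * 0.99989821 = 1.18987886
S_0' = S_0 - PV(D) = 50.9800 - 1.18987886 = 49.79012114
d1 = (ln(S_0'/K) + (r + sigma^2/2)*T) / (sigma*sqrt(T)) = 0.24161345
d2 = d1 - sigma*sqrt(T) = -0.52206188
exp(-rT) = 0.99600799
N(-d1) = 0.40453985; N(-d2) = 0.69918638
P = K * exp(-rT) * N(-d2) - S_0' * N(-d1) = 55.6400 * 0.99600799 * 0.69918638 - 49.79012114 * 0.40453985 = 18.6053


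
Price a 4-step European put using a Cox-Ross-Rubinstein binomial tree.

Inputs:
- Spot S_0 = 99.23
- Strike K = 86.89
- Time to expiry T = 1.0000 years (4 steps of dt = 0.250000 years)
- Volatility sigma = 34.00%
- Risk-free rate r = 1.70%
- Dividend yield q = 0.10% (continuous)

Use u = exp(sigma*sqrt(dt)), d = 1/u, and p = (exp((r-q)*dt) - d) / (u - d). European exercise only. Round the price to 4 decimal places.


dt = T/N = 0.250000
u = exp(sigma*sqrt(dt)) = 1.185305; d = 1/u = 0.843665
p = (exp((r-q)*dt) - d) / (u - d) = 0.469334
Discount per step: exp(-r*dt) = 0.995759
Stock lattice S(k, i) with i counting down-moves:
  k=0: S(0,0) = 99.2300
  k=1: S(1,0) = 117.6178; S(1,1) = 83.7169
  k=2: S(2,0) = 139.4129; S(2,1) = 99.2300; S(2,2) = 70.6290
  k=3: S(3,0) = 165.2468; S(3,1) = 117.6178; S(3,2) = 83.7169; S(3,3) = 59.5872
  k=4: S(4,0) = 195.8679; S(4,1) = 139.4129; S(4,2) = 99.2300; S(4,3) = 70.6290; S(4,4) = 50.2716
Terminal payoffs V(N, i) = max(K - S_T, 0):
  V(4,0) = 0.000000; V(4,1) = 0.000000; V(4,2) = 0.000000; V(4,3) = 16.261031; V(4,4) = 36.618396
Backward induction: V(k, i) = exp(-r*dt) * [p * V(k+1, i) + (1-p) * V(k+1, i+1)].
  V(3,0) = exp(-r*dt) * [p*0.000000 + (1-p)*0.000000] = 0.000000
  V(3,1) = exp(-r*dt) * [p*0.000000 + (1-p)*0.000000] = 0.000000
  V(3,2) = exp(-r*dt) * [p*0.000000 + (1-p)*16.261031] = 8.592584
  V(3,3) = exp(-r*dt) * [p*16.261031 + (1-p)*36.618396] = 26.949220
  V(2,0) = exp(-r*dt) * [p*0.000000 + (1-p)*0.000000] = 0.000000
  V(2,1) = exp(-r*dt) * [p*0.000000 + (1-p)*8.592584] = 4.540457
  V(2,2) = exp(-r*dt) * [p*8.592584 + (1-p)*26.949220] = 18.256078
  V(1,0) = exp(-r*dt) * [p*0.000000 + (1-p)*4.540457] = 2.399249
  V(1,1) = exp(-r*dt) * [p*4.540457 + (1-p)*18.256078] = 11.768751
  V(0,0) = exp(-r*dt) * [p*2.399249 + (1-p)*11.768751] = 7.340066

Answer: Price = V(0,0) = 7.3401


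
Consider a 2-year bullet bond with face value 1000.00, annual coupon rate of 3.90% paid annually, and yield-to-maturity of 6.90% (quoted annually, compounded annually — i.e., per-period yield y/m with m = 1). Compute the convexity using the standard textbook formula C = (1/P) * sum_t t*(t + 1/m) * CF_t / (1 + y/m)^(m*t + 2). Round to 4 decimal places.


Answer: Convexity = 5.1154

Derivation:
Coupon per period c = face * coupon_rate / m = 39.000000
Periods per year m = 1; per-period yield y/m = 0.069000
Number of cashflows N = 2
Cashflows (t years, CF_t, discount factor 1/(1+y/m)^(m*t), PV):
  t = 1.0000: CF_t = 39.000000, DF = 0.935454, PV = 36.482694
  t = 2.0000: CF_t = 1039.000000, DF = 0.875074, PV = 909.201487
Price P = sum_t PV_t = 945.684181
Convexity numerator sum_t t*(t + 1/m) * CF_t / (1+y/m)^(m*t + 2):
  t = 1.0000: term = 63.850086
  t = 2.0000: term = 4773.709393
Convexity = (1/P) * sum = 4837.559479 / 945.684181 = 5.115407


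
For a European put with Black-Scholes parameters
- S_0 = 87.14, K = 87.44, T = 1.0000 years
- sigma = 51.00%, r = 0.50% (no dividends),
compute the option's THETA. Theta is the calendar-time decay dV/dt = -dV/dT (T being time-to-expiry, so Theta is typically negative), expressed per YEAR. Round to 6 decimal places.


Answer: Theta = -8.313677

Derivation:
d1 = 0.2580650526; d2 = -0.2519349474
phi(d1) = 0.3858767277; exp(-qT) = 1.0000000000; exp(-rT) = 0.9950124792
Theta = -S*exp(-qT)*phi(d1)*sigma/(2*sqrt(T)) + r*K*exp(-rT)*N(-d2) - q*S*exp(-qT)*N(-d1)
N(-d1) = 0.3981783511; N(-d2) = 0.5994543268; sqrt(T) = 1.0000000000
Term 1 = -87.1400 * 1.0000000000 * 0.3858767277 * 0.5100 / (2 * 1.0000000000) = -8.5744510032
Term 2 = 0.0050 * 87.4400 * 0.9950124792 * 0.5994543268 = 0.2607742951
Term 3 = 0 (no dividend yield, q = 0)
Theta = -8.5744510032 + (0.2607742951) + (0.0000000000) = -8.313677


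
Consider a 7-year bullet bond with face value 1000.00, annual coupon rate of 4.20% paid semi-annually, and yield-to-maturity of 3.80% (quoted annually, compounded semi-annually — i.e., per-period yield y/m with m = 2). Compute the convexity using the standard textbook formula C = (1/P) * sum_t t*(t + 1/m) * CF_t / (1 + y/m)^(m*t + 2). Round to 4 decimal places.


Coupon per period c = face * coupon_rate / m = 21.000000
Periods per year m = 2; per-period yield y/m = 0.019000
Number of cashflows N = 14
Cashflows (t years, CF_t, discount factor 1/(1+y/m)^(m*t), PV):
  t = 0.5000: CF_t = 21.000000, DF = 0.981354, PV = 20.608440
  t = 1.0000: CF_t = 21.000000, DF = 0.963056, PV = 20.224180
  t = 1.5000: CF_t = 21.000000, DF = 0.945099, PV = 19.847086
  t = 2.0000: CF_t = 21.000000, DF = 0.927477, PV = 19.477022
  t = 2.5000: CF_t = 21.000000, DF = 0.910184, PV = 19.113859
  t = 3.0000: CF_t = 21.000000, DF = 0.893213, PV = 18.757467
  t = 3.5000: CF_t = 21.000000, DF = 0.876558, PV = 18.407720
  t = 4.0000: CF_t = 21.000000, DF = 0.860214, PV = 18.064495
  t = 4.5000: CF_t = 21.000000, DF = 0.844175, PV = 17.727669
  t = 5.0000: CF_t = 21.000000, DF = 0.828434, PV = 17.397124
  t = 5.5000: CF_t = 21.000000, DF = 0.812988, PV = 17.072742
  t = 6.0000: CF_t = 21.000000, DF = 0.797829, PV = 16.754408
  t = 6.5000: CF_t = 21.000000, DF = 0.782953, PV = 16.442010
  t = 7.0000: CF_t = 1021.000000, DF = 0.768354, PV = 784.489556
Price P = sum_t PV_t = 1024.383777
Convexity numerator sum_t t*(t + 1/m) * CF_t / (1+y/m)^(m*t + 2):
  t = 0.5000: term = 9.923543
  t = 1.0000: term = 29.215533
  t = 1.5000: term = 57.341577
  t = 2.0000: term = 93.787335
  t = 2.5000: term = 138.057902
  t = 3.0000: term = 189.677196
  t = 3.5000: term = 248.187369
  t = 4.0000: term = 313.148229
  t = 4.5000: term = 384.136689
  t = 5.0000: term = 460.746220
  t = 5.5000: term = 542.586323
  t = 6.0000: term = 629.282024
  t = 6.5000: term = 720.473367
  t = 7.0000: term = 39664.145394
Convexity = (1/P) * sum = 43480.708700 / 1024.383777 = 42.445722

Answer: Convexity = 42.4457


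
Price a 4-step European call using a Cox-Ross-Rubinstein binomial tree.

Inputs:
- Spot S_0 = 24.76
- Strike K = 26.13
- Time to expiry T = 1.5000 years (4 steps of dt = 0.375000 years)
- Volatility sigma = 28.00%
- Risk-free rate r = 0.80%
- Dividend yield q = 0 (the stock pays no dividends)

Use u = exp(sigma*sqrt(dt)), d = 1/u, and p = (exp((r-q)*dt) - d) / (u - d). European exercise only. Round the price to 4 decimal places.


Answer: Price = V(0,0) = 2.9429

Derivation:
dt = T/N = 0.375000
u = exp(sigma*sqrt(dt)) = 1.187042; d = 1/u = 0.842430
p = (exp((r-q)*dt) - d) / (u - d) = 0.465957
Discount per step: exp(-r*dt) = 0.997004
Stock lattice S(k, i) with i counting down-moves:
  k=0: S(0,0) = 24.7600
  k=1: S(1,0) = 29.3912; S(1,1) = 20.8586
  k=2: S(2,0) = 34.8885; S(2,1) = 24.7600; S(2,2) = 17.5719
  k=3: S(3,0) = 41.4141; S(3,1) = 29.3912; S(3,2) = 20.8586; S(3,3) = 14.8031
  k=4: S(4,0) = 49.1603; S(4,1) = 34.8885; S(4,2) = 24.7600; S(4,3) = 17.5719; S(4,4) = 12.4706
Terminal payoffs V(N, i) = max(S_T - K, 0):
  V(4,0) = 23.030309; V(4,1) = 8.758526; V(4,2) = 0.000000; V(4,3) = 0.000000; V(4,4) = 0.000000
Backward induction: V(k, i) = exp(-r*dt) * [p * V(k+1, i) + (1-p) * V(k+1, i+1)].
  V(3,0) = exp(-r*dt) * [p*23.030309 + (1-p)*8.758526] = 15.362409
  V(3,1) = exp(-r*dt) * [p*8.758526 + (1-p)*0.000000] = 4.068873
  V(3,2) = exp(-r*dt) * [p*0.000000 + (1-p)*0.000000] = 0.000000
  V(3,3) = exp(-r*dt) * [p*0.000000 + (1-p)*0.000000] = 0.000000
  V(2,0) = exp(-r*dt) * [p*15.362409 + (1-p)*4.068873] = 9.303226
  V(2,1) = exp(-r*dt) * [p*4.068873 + (1-p)*0.000000] = 1.890241
  V(2,2) = exp(-r*dt) * [p*0.000000 + (1-p)*0.000000] = 0.000000
  V(1,0) = exp(-r*dt) * [p*9.303226 + (1-p)*1.890241] = 5.328366
  V(1,1) = exp(-r*dt) * [p*1.890241 + (1-p)*0.000000] = 0.878133
  V(0,0) = exp(-r*dt) * [p*5.328366 + (1-p)*0.878133] = 2.942909
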